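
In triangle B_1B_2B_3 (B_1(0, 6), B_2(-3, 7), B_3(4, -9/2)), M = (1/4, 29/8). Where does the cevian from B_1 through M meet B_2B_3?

Barycentric coordinates of M with respect to B_1B_2B_3: (1/2, 1/4, 1/4).
On side B_2B_3 the B_1-coordinate is zero; dropping M's B_1-weight 1/2 and renormalizing the remaining 1/4 : 1/4 gives weights 1/2, 1/2 on B_2, B_3.
N = (1/2)·(-3, 7) + (1/2)·(4, -9/2) = (1/2, 5/4).

(1/2, 5/4)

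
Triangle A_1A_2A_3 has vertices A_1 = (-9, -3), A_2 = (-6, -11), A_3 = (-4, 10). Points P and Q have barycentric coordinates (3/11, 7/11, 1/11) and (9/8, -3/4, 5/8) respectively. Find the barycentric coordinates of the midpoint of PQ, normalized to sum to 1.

(123/176, -5/88, 63/176)

Since both coordinate triples sum to 1, the midpoint's barycentrics are the componentwise average.
(3/11+9/8)/2 = 123/176; similarly -5/88 and 63/176.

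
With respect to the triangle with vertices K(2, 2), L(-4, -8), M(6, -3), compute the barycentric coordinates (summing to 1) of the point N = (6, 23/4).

Signed area of the reference triangle: [KLM] = ½·(2·(-8−(-3)) + (-4)·(-3−2) + 6·(2−(-8))) = ½·(-10 + 20 + 60) = 35.
[NLM] = ½·(6·(-8−(-3)) + (-4)·(-3−(23/4)) + 6·(23/4−(-8))) = ½·(-30 + 35 + 165/2) = 175/4, so the K-coordinate is (175/4)/35 = 5/4.
[KNM] = ½·(2·(23/4−(-3)) + 6·(-3−2) + 6·(2−(23/4))) = ½·(35/2 − 30 − 45/2) = -35/2, so the L-coordinate is -1/2.
[KLN] = ½·(2·(-8−(23/4)) + (-4)·(23/4−2) + 6·(2−(-8))) = ½·(-55/2 − 15 + 60) = 35/4, so the M-coordinate is 1/4.

(5/4, -1/2, 1/4)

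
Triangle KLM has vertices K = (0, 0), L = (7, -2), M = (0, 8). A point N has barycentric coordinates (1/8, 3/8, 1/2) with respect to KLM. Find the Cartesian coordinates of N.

N = (1/8)·K + (3/8)·L + (1/2)·M.
x-coordinate: (1/8)·0 + (3/8)·7 + (1/2)·0 = 21/8.
y-coordinate: (1/8)·0 + (3/8)·(-2) + (1/2)·8 = 13/4.

(21/8, 13/4)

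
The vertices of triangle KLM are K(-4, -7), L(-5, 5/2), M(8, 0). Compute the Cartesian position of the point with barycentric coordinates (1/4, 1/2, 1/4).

(-3/2, -1/2)

N = (1/4)·K + (1/2)·L + (1/4)·M.
x-coordinate: (1/4)·(-4) + (1/2)·(-5) + (1/4)·8 = -3/2.
y-coordinate: (1/4)·(-7) + (1/2)·(5/2) + (1/4)·0 = -1/2.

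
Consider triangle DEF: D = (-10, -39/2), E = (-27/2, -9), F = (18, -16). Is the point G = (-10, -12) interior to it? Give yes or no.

Barycentric coordinates of G: (8/35, 24/35, 3/35).
The three coordinates are positive, positive, positive; a point is interior exactly when all three are positive.

yes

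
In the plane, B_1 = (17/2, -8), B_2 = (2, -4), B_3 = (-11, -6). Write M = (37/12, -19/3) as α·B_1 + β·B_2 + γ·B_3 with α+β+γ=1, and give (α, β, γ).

Signed area of the reference triangle: [B_1B_2B_3] = ½·((17/2)·(-4−(-6)) + 2·(-6−(-8)) + (-11)·(-8−(-4))) = ½·(17 + 4 + 44) = 65/2.
[MB_2B_3] = ½·((37/12)·(-4−(-6)) + 2·(-6−(-19/3)) + (-11)·(-19/3−(-4))) = ½·(37/6 + 2/3 + 77/3) = 65/4, so the B_1-coordinate is (65/4)/(65/2) = 1/2.
[B_1MB_3] = ½·((17/2)·(-19/3−(-6)) + (37/12)·(-6−(-8)) + (-11)·(-8−(-19/3))) = ½·(-17/6 + 37/6 + 55/3) = 65/6, so the B_2-coordinate is 1/3.
[B_1B_2M] = ½·((17/2)·(-4−(-19/3)) + 2·(-19/3−(-8)) + (37/12)·(-8−(-4))) = ½·(119/6 + 10/3 − 37/3) = 65/12, so the B_3-coordinate is 1/6.
Check: 1/2 + 1/3 + 1/6 = 1.

(1/2, 1/3, 1/6)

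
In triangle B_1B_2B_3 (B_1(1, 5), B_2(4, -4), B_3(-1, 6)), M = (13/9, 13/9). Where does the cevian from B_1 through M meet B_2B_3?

(3/2, 1)

Barycentric coordinates of M with respect to B_1B_2B_3: (1/9, 4/9, 4/9).
On side B_2B_3 the B_1-coordinate is zero; dropping M's B_1-weight 1/9 and renormalizing the remaining 4/9 : 4/9 gives weights 1/2, 1/2 on B_2, B_3.
N = (1/2)·(4, -4) + (1/2)·(-1, 6) = (3/2, 1).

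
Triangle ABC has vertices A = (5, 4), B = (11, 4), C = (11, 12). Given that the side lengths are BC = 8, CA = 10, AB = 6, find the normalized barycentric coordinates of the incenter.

(1/3, 5/12, 1/4)

The incenter has barycentric coordinates proportional to the opposite side lengths: (8 : 10 : 6).
Normalizing by 8+10+6 = 24 gives (1/3, 5/12, 1/4).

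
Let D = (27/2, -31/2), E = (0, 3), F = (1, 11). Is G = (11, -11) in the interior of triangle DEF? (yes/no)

yes

Barycentric coordinates of G: (204/253, 20/253, 29/253).
The three coordinates are positive, positive, positive; a point is interior exactly when all three are positive.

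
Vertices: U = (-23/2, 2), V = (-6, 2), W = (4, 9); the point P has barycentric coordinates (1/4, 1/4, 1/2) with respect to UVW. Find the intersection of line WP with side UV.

Line WP meets UV where the W-coordinate vanishes; zeroing P's W-weight and renormalizing leaves U, V-weights 1/4 : 1/4 → (1/2, 1/2).
So Q = (1/2)·U + (1/2)·V = (-35/4, 2).

(-35/4, 2)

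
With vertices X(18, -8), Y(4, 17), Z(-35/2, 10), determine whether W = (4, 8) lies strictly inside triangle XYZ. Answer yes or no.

yes

Barycentric coordinates of W: (387/1271, 632/1271, 252/1271).
The three coordinates are positive, positive, positive; a point is interior exactly when all three are positive.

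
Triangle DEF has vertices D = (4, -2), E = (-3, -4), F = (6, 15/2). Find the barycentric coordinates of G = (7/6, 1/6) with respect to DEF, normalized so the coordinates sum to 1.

Signed area of the reference triangle: [DEF] = ½·(4·(-4−(15/2)) + (-3)·(15/2−(-2)) + 6·(-2−(-4))) = ½·(-46 − 57/2 + 12) = -125/4.
[GEF] = ½·((7/6)·(-4−(15/2)) + (-3)·(15/2−(1/6)) + 6·(1/6−(-4))) = ½·(-161/12 − 22 + 25) = -125/24, so the D-coordinate is (-125/24)/(-125/4) = 1/6.
[DGF] = ½·(4·(1/6−(15/2)) + (7/6)·(15/2−(-2)) + 6·(-2−(1/6))) = ½·(-88/3 + 133/12 − 13) = -125/8, so the E-coordinate is 1/2.
[DEG] = ½·(4·(-4−(1/6)) + (-3)·(1/6−(-2)) + (7/6)·(-2−(-4))) = ½·(-50/3 − 13/2 + 7/3) = -125/12, so the F-coordinate is 1/3.

(1/6, 1/2, 1/3)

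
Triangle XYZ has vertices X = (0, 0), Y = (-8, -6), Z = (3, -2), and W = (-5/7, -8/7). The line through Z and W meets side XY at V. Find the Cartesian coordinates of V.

(-4/3, -1)

Barycentric coordinates of W with respect to XYZ: (5/7, 1/7, 1/7).
On side XY the Z-coordinate is zero; dropping W's Z-weight 1/7 and renormalizing the remaining 5/7 : 1/7 gives weights 5/6, 1/6 on X, Y.
V = (5/6)·(0, 0) + (1/6)·(-8, -6) = (-4/3, -1).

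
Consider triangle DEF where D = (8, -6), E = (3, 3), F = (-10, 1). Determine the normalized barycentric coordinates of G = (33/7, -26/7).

(5/7, 1/7, 1/7)

Signed area of the reference triangle: [DEF] = ½·(8·(3−1) + 3·(1−(-6)) + (-10)·(-6−3)) = ½·(16 + 21 + 90) = 127/2.
[GEF] = ½·((33/7)·(3−1) + 3·(1−(-26/7)) + (-10)·(-26/7−3)) = ½·(66/7 + 99/7 + 470/7) = 635/14, so the D-coordinate is (635/14)/(127/2) = 5/7.
[DGF] = ½·(8·(-26/7−1) + (33/7)·(1−(-6)) + (-10)·(-6−(-26/7))) = ½·(-264/7 + 33 + 160/7) = 127/14, so the E-coordinate is 1/7.
[DEG] = ½·(8·(3−(-26/7)) + 3·(-26/7−(-6)) + (33/7)·(-6−3)) = ½·(376/7 + 48/7 − 297/7) = 127/14, so the F-coordinate is 1/7.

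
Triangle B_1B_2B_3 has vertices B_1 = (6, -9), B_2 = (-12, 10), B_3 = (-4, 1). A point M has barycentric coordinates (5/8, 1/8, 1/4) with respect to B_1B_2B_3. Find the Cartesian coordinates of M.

(5/4, -33/8)

M = (5/8)·B_1 + (1/8)·B_2 + (1/4)·B_3.
x-coordinate: (5/8)·6 + (1/8)·(-12) + (1/4)·(-4) = 5/4.
y-coordinate: (5/8)·(-9) + (1/8)·10 + (1/4)·1 = -33/8.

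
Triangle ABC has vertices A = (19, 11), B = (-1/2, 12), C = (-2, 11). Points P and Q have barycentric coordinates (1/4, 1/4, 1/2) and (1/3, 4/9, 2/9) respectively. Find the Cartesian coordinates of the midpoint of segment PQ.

Barycentric coordinates of the midpoint are the average: (7/24, 25/72, 13/36).
Converting: (7/24)·A + (25/72)·B + (13/36)·C = (223/48, 817/72).

(223/48, 817/72)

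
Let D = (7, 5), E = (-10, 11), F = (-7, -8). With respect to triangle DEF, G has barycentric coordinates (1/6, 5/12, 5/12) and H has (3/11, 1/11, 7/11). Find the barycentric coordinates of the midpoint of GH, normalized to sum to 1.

Since both coordinate triples sum to 1, the midpoint's barycentrics are the componentwise average.
(1/6+3/11)/2 = 29/132; similarly 67/264 and 139/264.

(29/132, 67/264, 139/264)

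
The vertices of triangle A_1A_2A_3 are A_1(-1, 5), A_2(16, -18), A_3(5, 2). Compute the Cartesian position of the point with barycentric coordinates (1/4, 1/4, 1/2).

P = (1/4)·A_1 + (1/4)·A_2 + (1/2)·A_3.
x-coordinate: (1/4)·(-1) + (1/4)·16 + (1/2)·5 = 25/4.
y-coordinate: (1/4)·5 + (1/4)·(-18) + (1/2)·2 = -9/4.

(25/4, -9/4)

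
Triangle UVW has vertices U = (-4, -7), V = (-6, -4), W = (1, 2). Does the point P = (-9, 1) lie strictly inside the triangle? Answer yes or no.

no

Barycentric coordinates of P: (-53/33, 85/33, 1/33).
The three coordinates are negative, positive, positive; a point is interior exactly when all three are positive.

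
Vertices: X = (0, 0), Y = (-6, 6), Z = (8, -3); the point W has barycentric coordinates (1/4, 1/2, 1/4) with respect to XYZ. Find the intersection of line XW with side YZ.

(-4/3, 3)

Line XW meets YZ where the X-coordinate vanishes; zeroing W's X-weight and renormalizing leaves Y, Z-weights 1/2 : 1/4 → (2/3, 1/3).
So V = (2/3)·Y + (1/3)·Z = (-4/3, 3).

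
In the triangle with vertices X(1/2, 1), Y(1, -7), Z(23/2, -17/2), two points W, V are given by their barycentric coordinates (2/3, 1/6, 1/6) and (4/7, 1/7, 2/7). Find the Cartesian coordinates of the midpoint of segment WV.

Barycentric coordinates of the midpoint are the average: (13/21, 13/84, 19/84).
Converting: (13/21)·X + (13/84)·Y + (19/84)·Z = (515/168, -401/168).

(515/168, -401/168)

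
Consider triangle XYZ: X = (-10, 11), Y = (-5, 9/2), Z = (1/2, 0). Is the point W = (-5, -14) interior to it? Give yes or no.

Barycentric coordinates of W: (-407/53, 830/53, -370/53).
The three coordinates are negative, positive, negative; a point is interior exactly when all three are positive.

no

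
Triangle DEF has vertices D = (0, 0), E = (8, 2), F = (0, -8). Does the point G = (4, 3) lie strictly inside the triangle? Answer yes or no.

Barycentric coordinates of G: (3/4, 1/2, -1/4).
The three coordinates are positive, positive, negative; a point is interior exactly when all three are positive.

no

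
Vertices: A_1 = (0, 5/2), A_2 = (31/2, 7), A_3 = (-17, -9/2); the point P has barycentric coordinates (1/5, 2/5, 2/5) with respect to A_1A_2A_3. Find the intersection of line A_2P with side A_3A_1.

Line A_2P meets A_3A_1 where the A_2-coordinate vanishes; zeroing P's A_2-weight and renormalizing leaves A_3, A_1-weights 2/5 : 1/5 → (2/3, 1/3).
So Q = (2/3)·A_3 + (1/3)·A_1 = (-34/3, -13/6).

(-34/3, -13/6)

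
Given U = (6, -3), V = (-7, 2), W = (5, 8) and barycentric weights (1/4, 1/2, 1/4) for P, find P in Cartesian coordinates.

P = (1/4)·U + (1/2)·V + (1/4)·W.
x-coordinate: (1/4)·6 + (1/2)·(-7) + (1/4)·5 = -3/4.
y-coordinate: (1/4)·(-3) + (1/2)·2 + (1/4)·8 = 9/4.

(-3/4, 9/4)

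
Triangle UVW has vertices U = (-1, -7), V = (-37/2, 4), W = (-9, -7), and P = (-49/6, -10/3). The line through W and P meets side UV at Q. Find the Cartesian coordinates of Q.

Barycentric coordinates of P with respect to UVW: (1/2, 1/3, 1/6).
On side UV the W-coordinate is zero; dropping P's W-weight 1/6 and renormalizing the remaining 1/2 : 1/3 gives weights 3/5, 2/5 on U, V.
Q = (3/5)·(-1, -7) + (2/5)·(-37/2, 4) = (-8, -13/5).

(-8, -13/5)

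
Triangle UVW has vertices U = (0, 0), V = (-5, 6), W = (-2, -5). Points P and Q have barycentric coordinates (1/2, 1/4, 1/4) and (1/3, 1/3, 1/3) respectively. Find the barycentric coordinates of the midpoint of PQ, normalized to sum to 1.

Since both coordinate triples sum to 1, the midpoint's barycentrics are the componentwise average.
(1/2+1/3)/2 = 5/12; similarly 7/24 and 7/24.

(5/12, 7/24, 7/24)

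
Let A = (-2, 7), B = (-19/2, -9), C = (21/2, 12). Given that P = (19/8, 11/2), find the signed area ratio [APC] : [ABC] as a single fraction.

[ABC] = ½·((-2)·(-9−12) + (-19/2)·(12−7) + (21/2)·(7−(-9))) = ½·(42 − 95/2 + 168) = 325/4.
[APC] = ½·((-2)·(11/2−12) + (19/8)·(12−7) + (21/2)·(7−(11/2))) = ½·(13 + 95/8 + 63/4) = 325/16, so the ratio is (325/16)/(325/4) = 1/4.

1/4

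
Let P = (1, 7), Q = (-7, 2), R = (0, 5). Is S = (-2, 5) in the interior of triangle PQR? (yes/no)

Barycentric coordinates of S: (6/11, 4/11, 1/11).
The three coordinates are positive, positive, positive; a point is interior exactly when all three are positive.

yes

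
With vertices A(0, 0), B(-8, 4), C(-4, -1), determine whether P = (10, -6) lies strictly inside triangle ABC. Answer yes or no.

Barycentric coordinates of P: (25/12, -17/12, 1/3).
The three coordinates are positive, negative, positive; a point is interior exactly when all three are positive.

no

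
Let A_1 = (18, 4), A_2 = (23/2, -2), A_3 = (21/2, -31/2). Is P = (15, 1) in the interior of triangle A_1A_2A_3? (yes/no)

Barycentric coordinates of P: (59/109, 48/109, 2/109).
The three coordinates are positive, positive, positive; a point is interior exactly when all three are positive.

yes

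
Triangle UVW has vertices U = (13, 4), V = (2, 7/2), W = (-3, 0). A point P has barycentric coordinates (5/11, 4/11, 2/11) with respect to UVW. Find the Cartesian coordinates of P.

P = (5/11)·U + (4/11)·V + (2/11)·W.
x-coordinate: (5/11)·13 + (4/11)·2 + (2/11)·(-3) = 67/11.
y-coordinate: (5/11)·4 + (4/11)·(7/2) + (2/11)·0 = 34/11.

(67/11, 34/11)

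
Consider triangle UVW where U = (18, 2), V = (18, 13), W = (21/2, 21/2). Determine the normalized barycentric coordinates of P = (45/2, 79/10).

Signed area of the reference triangle: [UVW] = ½·(18·(13−(21/2)) + 18·(21/2−2) + (21/2)·(2−13)) = ½·(45 + 153 − 231/2) = 165/4.
[PVW] = ½·((45/2)·(13−(21/2)) + 18·(21/2−(79/10)) + (21/2)·(79/10−13)) = ½·(225/4 + 234/5 − 1071/20) = 99/4, so the U-coordinate is (99/4)/(165/4) = 3/5.
[UPW] = ½·(18·(79/10−(21/2)) + (45/2)·(21/2−2) + (21/2)·(2−(79/10))) = ½·(-234/5 + 765/4 − 1239/20) = 165/4, so the V-coordinate is 1.
[UVP] = ½·(18·(13−(79/10)) + 18·(79/10−2) + (45/2)·(2−13)) = ½·(459/5 + 531/5 − 495/2) = -99/4, so the W-coordinate is -3/5.
Check: 3/5 + 1 − 3/5 = 1.

(3/5, 1, -3/5)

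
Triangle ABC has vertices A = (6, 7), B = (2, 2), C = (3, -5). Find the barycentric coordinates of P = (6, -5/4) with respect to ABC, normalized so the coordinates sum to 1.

Signed area of the reference triangle: [ABC] = ½·(6·(2−(-5)) + 2·(-5−7) + 3·(7−2)) = ½·(42 − 24 + 15) = 33/2.
[PBC] = ½·(6·(2−(-5)) + 2·(-5−(-5/4)) + 3·(-5/4−2)) = ½·(42 − 15/2 − 39/4) = 99/8, so the A-coordinate is (99/8)/(33/2) = 3/4.
[APC] = ½·(6·(-5/4−(-5)) + 6·(-5−7) + 3·(7−(-5/4))) = ½·(45/2 − 72 + 99/4) = -99/8, so the B-coordinate is -3/4.
[ABP] = ½·(6·(2−(-5/4)) + 2·(-5/4−7) + 6·(7−2)) = ½·(39/2 − 33/2 + 30) = 33/2, so the C-coordinate is 1.
Check: 3/4 − 3/4 + 1 = 1.

(3/4, -3/4, 1)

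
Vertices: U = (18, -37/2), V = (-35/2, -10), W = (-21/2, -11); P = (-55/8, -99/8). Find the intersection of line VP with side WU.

Barycentric coordinates of P with respect to UVW: (1/4, 1/2, 1/4).
On side WU the V-coordinate is zero; dropping P's V-weight 1/2 and renormalizing the remaining 1/4 : 1/4 gives weights 1/2, 1/2 on W, U.
Q = (1/2)·(-21/2, -11) + (1/2)·(18, -37/2) = (15/4, -59/4).

(15/4, -59/4)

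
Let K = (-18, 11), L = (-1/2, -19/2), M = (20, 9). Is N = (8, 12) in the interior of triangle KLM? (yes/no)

Barycentric coordinates of N: (189/496, -15/124, 367/496).
The three coordinates are positive, negative, positive; a point is interior exactly when all three are positive.

no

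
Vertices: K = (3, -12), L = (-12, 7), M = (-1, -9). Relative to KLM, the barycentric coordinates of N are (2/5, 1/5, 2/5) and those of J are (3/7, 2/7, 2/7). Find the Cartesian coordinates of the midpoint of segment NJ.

Barycentric coordinates of the midpoint are the average: (29/70, 17/70, 12/35).
Converting: (29/70)·K + (17/70)·L + (12/35)·M = (-141/70, -89/14).

(-141/70, -89/14)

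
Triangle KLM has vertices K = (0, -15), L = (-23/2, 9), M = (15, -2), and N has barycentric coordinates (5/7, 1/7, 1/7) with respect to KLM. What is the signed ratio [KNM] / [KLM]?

The signed ratio [KNM]/[KLM] equals the barycentric coordinate of N at vertex L, which is 1/7.

1/7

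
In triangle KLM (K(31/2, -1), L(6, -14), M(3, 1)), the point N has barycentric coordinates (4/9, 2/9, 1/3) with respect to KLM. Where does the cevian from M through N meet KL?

(37/3, -16/3)

Line MN meets KL where the M-coordinate vanishes; zeroing N's M-weight and renormalizing leaves K, L-weights 4/9 : 2/9 → (2/3, 1/3).
So J = (2/3)·K + (1/3)·L = (37/3, -16/3).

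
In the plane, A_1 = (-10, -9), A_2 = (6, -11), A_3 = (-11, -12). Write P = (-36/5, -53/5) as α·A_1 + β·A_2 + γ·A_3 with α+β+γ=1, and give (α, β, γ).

(2/5, 1/5, 2/5)

Signed area of the reference triangle: [A_1A_2A_3] = ½·((-10)·(-11−(-12)) + 6·(-12−(-9)) + (-11)·(-9−(-11))) = ½·(-10 − 18 − 22) = -25.
[PA_2A_3] = ½·((-36/5)·(-11−(-12)) + 6·(-12−(-53/5)) + (-11)·(-53/5−(-11))) = ½·(-36/5 − 42/5 − 22/5) = -10, so the A_1-coordinate is (-10)/(-25) = 2/5.
[A_1PA_3] = ½·((-10)·(-53/5−(-12)) + (-36/5)·(-12−(-9)) + (-11)·(-9−(-53/5))) = ½·(-14 + 108/5 − 88/5) = -5, so the A_2-coordinate is 1/5.
[A_1A_2P] = ½·((-10)·(-11−(-53/5)) + 6·(-53/5−(-9)) + (-36/5)·(-9−(-11))) = ½·(4 − 48/5 − 72/5) = -10, so the A_3-coordinate is 2/5.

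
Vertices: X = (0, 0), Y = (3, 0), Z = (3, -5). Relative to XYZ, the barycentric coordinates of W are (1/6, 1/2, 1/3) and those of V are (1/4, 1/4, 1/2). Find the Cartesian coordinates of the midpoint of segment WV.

(19/8, -25/12)

Barycentric coordinates of the midpoint are the average: (5/24, 3/8, 5/12).
Converting: (5/24)·X + (3/8)·Y + (5/12)·Z = (19/8, -25/12).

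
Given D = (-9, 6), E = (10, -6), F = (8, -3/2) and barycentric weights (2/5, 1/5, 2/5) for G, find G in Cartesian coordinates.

(8/5, 3/5)

G = (2/5)·D + (1/5)·E + (2/5)·F.
x-coordinate: (2/5)·(-9) + (1/5)·10 + (2/5)·8 = 8/5.
y-coordinate: (2/5)·6 + (1/5)·(-6) + (2/5)·(-3/2) = 3/5.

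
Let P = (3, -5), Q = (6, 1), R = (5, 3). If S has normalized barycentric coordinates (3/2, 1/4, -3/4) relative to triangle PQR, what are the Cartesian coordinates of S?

(9/4, -19/2)

S = (3/2)·P + (1/4)·Q + (-3/4)·R.
x-coordinate: (3/2)·3 + (1/4)·6 + (-3/4)·5 = 9/4.
y-coordinate: (3/2)·(-5) + (1/4)·1 + (-3/4)·3 = -19/2.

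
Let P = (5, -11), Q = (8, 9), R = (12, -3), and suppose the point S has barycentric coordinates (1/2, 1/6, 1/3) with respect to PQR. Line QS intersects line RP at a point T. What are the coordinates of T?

(39/5, -39/5)

Line QS meets RP where the Q-coordinate vanishes; zeroing S's Q-weight and renormalizing leaves R, P-weights 1/3 : 1/2 → (2/5, 3/5).
So T = (2/5)·R + (3/5)·P = (39/5, -39/5).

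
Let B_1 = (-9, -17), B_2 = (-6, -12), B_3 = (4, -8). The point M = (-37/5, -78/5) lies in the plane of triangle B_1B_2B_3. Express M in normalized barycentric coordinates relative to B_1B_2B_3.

(4/5, 1/10, 1/10)

Signed area of the reference triangle: [B_1B_2B_3] = ½·((-9)·(-12−(-8)) + (-6)·(-8−(-17)) + 4·(-17−(-12))) = ½·(36 − 54 − 20) = -19.
[MB_2B_3] = ½·((-37/5)·(-12−(-8)) + (-6)·(-8−(-78/5)) + 4·(-78/5−(-12))) = ½·(148/5 − 228/5 − 72/5) = -76/5, so the B_1-coordinate is (-76/5)/(-19) = 4/5.
[B_1MB_3] = ½·((-9)·(-78/5−(-8)) + (-37/5)·(-8−(-17)) + 4·(-17−(-78/5))) = ½·(342/5 − 333/5 − 28/5) = -19/10, so the B_2-coordinate is 1/10.
[B_1B_2M] = ½·((-9)·(-12−(-78/5)) + (-6)·(-78/5−(-17)) + (-37/5)·(-17−(-12))) = ½·(-162/5 − 42/5 + 37) = -19/10, so the B_3-coordinate is 1/10.
Check: 4/5 + 1/10 + 1/10 = 1.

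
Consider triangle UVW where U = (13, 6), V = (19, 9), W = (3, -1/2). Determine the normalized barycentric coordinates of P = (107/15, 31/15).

(1/5, 2/15, 2/3)

Signed area of the reference triangle: [UVW] = ½·(13·(9−(-1/2)) + 19·(-1/2−6) + 3·(6−9)) = ½·(247/2 − 247/2 − 9) = -9/2.
[PVW] = ½·((107/15)·(9−(-1/2)) + 19·(-1/2−(31/15)) + 3·(31/15−9)) = ½·(2033/30 − 1463/30 − 104/5) = -9/10, so the U-coordinate is (-9/10)/(-9/2) = 1/5.
[UPW] = ½·(13·(31/15−(-1/2)) + (107/15)·(-1/2−6) + 3·(6−(31/15))) = ½·(1001/30 − 1391/30 + 59/5) = -3/5, so the V-coordinate is 2/15.
[UVP] = ½·(13·(9−(31/15)) + 19·(31/15−6) + (107/15)·(6−9)) = ½·(1352/15 − 1121/15 − 107/5) = -3, so the W-coordinate is 2/3.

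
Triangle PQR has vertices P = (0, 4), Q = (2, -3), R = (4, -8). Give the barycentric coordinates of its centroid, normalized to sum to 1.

The centroid is the average of the vertices, so each weight is 1/3.

(1/3, 1/3, 1/3)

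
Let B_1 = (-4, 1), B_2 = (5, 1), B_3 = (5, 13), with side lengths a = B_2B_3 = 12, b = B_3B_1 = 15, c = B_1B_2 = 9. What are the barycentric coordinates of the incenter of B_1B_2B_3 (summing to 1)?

(1/3, 5/12, 1/4)

The incenter has barycentric coordinates proportional to the opposite side lengths: (12 : 15 : 9).
Normalizing by 12+15+9 = 36 gives (1/3, 5/12, 1/4).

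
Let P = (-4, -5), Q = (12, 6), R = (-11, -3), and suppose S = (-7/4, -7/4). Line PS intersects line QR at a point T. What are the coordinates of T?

Barycentric coordinates of S with respect to PQR: (1/2, 1/4, 1/4).
On side QR the P-coordinate is zero; dropping S's P-weight 1/2 and renormalizing the remaining 1/4 : 1/4 gives weights 1/2, 1/2 on Q, R.
T = (1/2)·(12, 6) + (1/2)·(-11, -3) = (1/2, 3/2).

(1/2, 3/2)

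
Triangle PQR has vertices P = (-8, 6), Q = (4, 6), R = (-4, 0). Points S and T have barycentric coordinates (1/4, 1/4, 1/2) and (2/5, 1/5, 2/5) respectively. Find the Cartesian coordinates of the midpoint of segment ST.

Barycentric coordinates of the midpoint are the average: (13/40, 9/40, 9/20).
Converting: (13/40)·P + (9/40)·Q + (9/20)·R = (-7/2, 33/10).

(-7/2, 33/10)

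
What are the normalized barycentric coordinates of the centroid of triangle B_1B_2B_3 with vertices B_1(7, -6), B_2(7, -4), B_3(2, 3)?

The centroid is the average of the vertices, so each weight is 1/3.

(1/3, 1/3, 1/3)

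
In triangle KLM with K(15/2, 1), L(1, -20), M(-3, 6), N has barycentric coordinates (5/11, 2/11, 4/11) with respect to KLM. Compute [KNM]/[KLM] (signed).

The signed ratio [KNM]/[KLM] equals the barycentric coordinate of N at vertex L, which is 2/11.

2/11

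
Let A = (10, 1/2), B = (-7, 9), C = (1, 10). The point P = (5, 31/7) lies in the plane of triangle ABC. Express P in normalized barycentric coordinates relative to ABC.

Signed area of the reference triangle: [ABC] = ½·(10·(9−10) + (-7)·(10−(1/2)) + 1·(1/2−9)) = ½·(-10 − 133/2 − 17/2) = -85/2.
[PBC] = ½·(5·(9−10) + (-7)·(10−(31/7)) + 1·(31/7−9)) = ½·(-5 − 39 − 32/7) = -170/7, so the A-coordinate is (-170/7)/(-85/2) = 4/7.
[APC] = ½·(10·(31/7−10) + 5·(10−(1/2)) + 1·(1/2−(31/7))) = ½·(-390/7 + 95/2 − 55/14) = -85/14, so the B-coordinate is 1/7.
[ABP] = ½·(10·(9−(31/7)) + (-7)·(31/7−(1/2)) + 5·(1/2−9)) = ½·(320/7 − 55/2 − 85/2) = -85/7, so the C-coordinate is 2/7.
Check: 4/7 + 1/7 + 2/7 = 1.

(4/7, 1/7, 2/7)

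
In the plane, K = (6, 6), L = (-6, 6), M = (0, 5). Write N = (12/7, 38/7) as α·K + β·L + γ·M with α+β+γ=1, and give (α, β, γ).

Signed area of the reference triangle: [KLM] = ½·(6·(6−5) + (-6)·(5−6) + 0·(6−6)) = ½·(6 + 6 + 0) = 6.
[NLM] = ½·((12/7)·(6−5) + (-6)·(5−(38/7)) + 0·(38/7−6)) = ½·(12/7 + 18/7 + 0) = 15/7, so the K-coordinate is (15/7)/6 = 5/14.
[KNM] = ½·(6·(38/7−5) + (12/7)·(5−6) + 0·(6−(38/7))) = ½·(18/7 − 12/7 + 0) = 3/7, so the L-coordinate is 1/14.
[KLN] = ½·(6·(6−(38/7)) + (-6)·(38/7−6) + (12/7)·(6−6)) = ½·(24/7 + 24/7 + 0) = 24/7, so the M-coordinate is 4/7.
Check: 5/14 + 1/14 + 4/7 = 1.

(5/14, 1/14, 4/7)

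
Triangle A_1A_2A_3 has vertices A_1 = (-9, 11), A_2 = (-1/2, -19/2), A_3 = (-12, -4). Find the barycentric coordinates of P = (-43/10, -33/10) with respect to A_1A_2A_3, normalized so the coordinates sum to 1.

(4/15, 3/5, 2/15)

Signed area of the reference triangle: [A_1A_2A_3] = ½·((-9)·(-19/2−(-4)) + (-1/2)·(-4−11) + (-12)·(11−(-19/2))) = ½·(99/2 + 15/2 − 246) = -189/2.
[PA_2A_3] = ½·((-43/10)·(-19/2−(-4)) + (-1/2)·(-4−(-33/10)) + (-12)·(-33/10−(-19/2))) = ½·(473/20 + 7/20 − 372/5) = -126/5, so the A_1-coordinate is (-126/5)/(-189/2) = 4/15.
[A_1PA_3] = ½·((-9)·(-33/10−(-4)) + (-43/10)·(-4−11) + (-12)·(11−(-33/10))) = ½·(-63/10 + 129/2 − 858/5) = -567/10, so the A_2-coordinate is 3/5.
[A_1A_2P] = ½·((-9)·(-19/2−(-33/10)) + (-1/2)·(-33/10−11) + (-43/10)·(11−(-19/2))) = ½·(279/5 + 143/20 − 1763/20) = -63/5, so the A_3-coordinate is 2/15.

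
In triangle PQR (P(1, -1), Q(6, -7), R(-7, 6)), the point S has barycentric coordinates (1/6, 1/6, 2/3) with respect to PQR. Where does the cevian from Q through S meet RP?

(-27/5, 23/5)

Line QS meets RP where the Q-coordinate vanishes; zeroing S's Q-weight and renormalizing leaves R, P-weights 2/3 : 1/6 → (4/5, 1/5).
So T = (4/5)·R + (1/5)·P = (-27/5, 23/5).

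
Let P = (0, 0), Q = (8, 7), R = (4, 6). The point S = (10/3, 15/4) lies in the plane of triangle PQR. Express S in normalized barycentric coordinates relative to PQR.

(5/12, 1/4, 1/3)

Signed area of the reference triangle: [PQR] = ½·(0·(7−6) + 8·(6−0) + 4·(0−7)) = ½·(0 + 48 − 28) = 10.
[SQR] = ½·((10/3)·(7−6) + 8·(6−(15/4)) + 4·(15/4−7)) = ½·(10/3 + 18 − 13) = 25/6, so the P-coordinate is (25/6)/10 = 5/12.
[PSR] = ½·(0·(15/4−6) + (10/3)·(6−0) + 4·(0−(15/4))) = ½·(0 + 20 − 15) = 5/2, so the Q-coordinate is 1/4.
[PQS] = ½·(0·(7−(15/4)) + 8·(15/4−0) + (10/3)·(0−7)) = ½·(0 + 30 − 70/3) = 10/3, so the R-coordinate is 1/3.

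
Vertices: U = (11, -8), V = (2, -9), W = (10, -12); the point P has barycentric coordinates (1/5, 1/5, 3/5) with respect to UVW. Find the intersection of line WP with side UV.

(13/2, -17/2)

Line WP meets UV where the W-coordinate vanishes; zeroing P's W-weight and renormalizing leaves U, V-weights 1/5 : 1/5 → (1/2, 1/2).
So Q = (1/2)·U + (1/2)·V = (13/2, -17/2).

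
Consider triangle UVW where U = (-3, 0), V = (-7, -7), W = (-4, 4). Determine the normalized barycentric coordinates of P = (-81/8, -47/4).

Signed area of the reference triangle: [UVW] = ½·((-3)·(-7−4) + (-7)·(4−0) + (-4)·(0−(-7))) = ½·(33 − 28 − 28) = -23/2.
[PVW] = ½·((-81/8)·(-7−4) + (-7)·(4−(-47/4)) + (-4)·(-47/4−(-7))) = ½·(891/8 − 441/4 + 19) = 161/16, so the U-coordinate is (161/16)/(-23/2) = -7/8.
[UPW] = ½·((-3)·(-47/4−4) + (-81/8)·(4−0) + (-4)·(0−(-47/4))) = ½·(189/4 − 81/2 − 47) = -161/8, so the V-coordinate is 7/4.
[UVP] = ½·((-3)·(-7−(-47/4)) + (-7)·(-47/4−0) + (-81/8)·(0−(-7))) = ½·(-57/4 + 329/4 − 567/8) = -23/16, so the W-coordinate is 1/8.

(-7/8, 7/4, 1/8)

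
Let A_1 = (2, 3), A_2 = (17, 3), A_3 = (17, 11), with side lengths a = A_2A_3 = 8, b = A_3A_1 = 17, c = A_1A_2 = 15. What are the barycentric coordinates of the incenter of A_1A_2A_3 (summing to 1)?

The incenter has barycentric coordinates proportional to the opposite side lengths: (8 : 17 : 15).
Normalizing by 8+17+15 = 40 gives (1/5, 17/40, 3/8).

(1/5, 17/40, 3/8)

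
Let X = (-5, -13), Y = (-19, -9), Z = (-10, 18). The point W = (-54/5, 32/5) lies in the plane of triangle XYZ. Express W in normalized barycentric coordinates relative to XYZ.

Signed area of the reference triangle: [XYZ] = ½·((-5)·(-9−18) + (-19)·(18−(-13)) + (-10)·(-13−(-9))) = ½·(135 − 589 + 40) = -207.
[WYZ] = ½·((-54/5)·(-9−18) + (-19)·(18−(32/5)) + (-10)·(32/5−(-9))) = ½·(1458/5 − 1102/5 − 154) = -207/5, so the X-coordinate is (-207/5)/(-207) = 1/5.
[XWZ] = ½·((-5)·(32/5−18) + (-54/5)·(18−(-13)) + (-10)·(-13−(32/5))) = ½·(58 − 1674/5 + 194) = -207/5, so the Y-coordinate is 1/5.
[XYW] = ½·((-5)·(-9−(32/5)) + (-19)·(32/5−(-13)) + (-54/5)·(-13−(-9))) = ½·(77 − 1843/5 + 216/5) = -621/5, so the Z-coordinate is 3/5.

(1/5, 1/5, 3/5)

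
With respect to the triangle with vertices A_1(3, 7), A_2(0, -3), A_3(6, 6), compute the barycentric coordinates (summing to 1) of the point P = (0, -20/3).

Signed area of the reference triangle: [A_1A_2A_3] = ½·(3·(-3−6) + 0·(6−7) + 6·(7−(-3))) = ½·(-27 + 0 + 60) = 33/2.
[PA_2A_3] = ½·(0·(-3−6) + 0·(6−(-20/3)) + 6·(-20/3−(-3))) = ½·(0 + 0 − 22) = -11, so the A_1-coordinate is (-11)/(33/2) = -2/3.
[A_1PA_3] = ½·(3·(-20/3−6) + 0·(6−7) + 6·(7−(-20/3))) = ½·(-38 + 0 + 82) = 22, so the A_2-coordinate is 4/3.
[A_1A_2P] = ½·(3·(-3−(-20/3)) + 0·(-20/3−7) + 0·(7−(-3))) = ½·(11 + 0 + 0) = 11/2, so the A_3-coordinate is 1/3.

(-2/3, 4/3, 1/3)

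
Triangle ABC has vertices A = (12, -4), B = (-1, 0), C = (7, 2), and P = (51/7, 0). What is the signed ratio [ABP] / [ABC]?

4/7

[ABC] = ½·(12·(0−2) + (-1)·(2−(-4)) + 7·(-4−0)) = ½·(-24 − 6 − 28) = -29.
[ABP] = ½·(12·(0−0) + (-1)·(0−(-4)) + (51/7)·(-4−0)) = ½·(0 − 4 − 204/7) = -116/7, so the ratio is (-116/7)/(-29) = 4/7.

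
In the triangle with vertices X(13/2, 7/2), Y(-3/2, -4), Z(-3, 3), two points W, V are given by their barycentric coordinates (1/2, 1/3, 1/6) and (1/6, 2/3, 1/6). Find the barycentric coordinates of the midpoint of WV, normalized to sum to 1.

(1/3, 1/2, 1/6)

Since both coordinate triples sum to 1, the midpoint's barycentrics are the componentwise average.
(1/2+1/6)/2 = 1/3; similarly 1/2 and 1/6.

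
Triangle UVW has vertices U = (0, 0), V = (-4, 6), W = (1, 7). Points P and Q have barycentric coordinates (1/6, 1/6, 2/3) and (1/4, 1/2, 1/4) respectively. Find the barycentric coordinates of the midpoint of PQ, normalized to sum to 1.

Since both coordinate triples sum to 1, the midpoint's barycentrics are the componentwise average.
(1/6+1/4)/2 = 5/24; similarly 1/3 and 11/24.

(5/24, 1/3, 11/24)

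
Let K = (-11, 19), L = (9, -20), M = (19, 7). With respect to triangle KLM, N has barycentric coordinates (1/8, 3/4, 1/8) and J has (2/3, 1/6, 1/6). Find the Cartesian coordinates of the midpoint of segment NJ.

(61/24, -5/8)

Barycentric coordinates of the midpoint are the average: (19/48, 11/24, 7/48).
Converting: (19/48)·K + (11/24)·L + (7/48)·M = (61/24, -5/8).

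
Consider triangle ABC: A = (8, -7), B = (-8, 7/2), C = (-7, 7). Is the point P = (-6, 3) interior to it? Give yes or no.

Barycentric coordinates of P: (15/133, 92/133, 26/133).
The three coordinates are positive, positive, positive; a point is interior exactly when all three are positive.

yes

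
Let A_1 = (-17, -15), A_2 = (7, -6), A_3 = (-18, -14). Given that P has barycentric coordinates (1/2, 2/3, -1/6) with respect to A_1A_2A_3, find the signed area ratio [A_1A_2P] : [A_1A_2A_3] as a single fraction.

The signed ratio [A_1A_2P]/[A_1A_2A_3] equals the barycentric coordinate of P at vertex A_3, which is -1/6.

-1/6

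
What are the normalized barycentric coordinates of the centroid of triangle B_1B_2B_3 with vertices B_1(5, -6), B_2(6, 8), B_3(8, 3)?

The centroid is the average of the vertices, so each weight is 1/3.

(1/3, 1/3, 1/3)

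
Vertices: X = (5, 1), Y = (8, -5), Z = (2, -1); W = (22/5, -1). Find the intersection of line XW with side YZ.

(4, -7/3)

Barycentric coordinates of W with respect to XYZ: (2/5, 1/5, 2/5).
On side YZ the X-coordinate is zero; dropping W's X-weight 2/5 and renormalizing the remaining 1/5 : 2/5 gives weights 1/3, 2/3 on Y, Z.
V = (1/3)·(8, -5) + (2/3)·(2, -1) = (4, -7/3).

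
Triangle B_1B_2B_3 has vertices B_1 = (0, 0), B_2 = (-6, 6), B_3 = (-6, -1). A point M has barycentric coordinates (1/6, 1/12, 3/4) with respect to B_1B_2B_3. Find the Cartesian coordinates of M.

M = (1/6)·B_1 + (1/12)·B_2 + (3/4)·B_3.
x-coordinate: (1/6)·0 + (1/12)·(-6) + (3/4)·(-6) = -5.
y-coordinate: (1/6)·0 + (1/12)·6 + (3/4)·(-1) = -1/4.

(-5, -1/4)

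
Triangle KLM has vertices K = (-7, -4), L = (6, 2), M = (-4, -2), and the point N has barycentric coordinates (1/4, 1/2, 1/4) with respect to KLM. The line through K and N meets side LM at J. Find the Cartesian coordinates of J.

(8/3, 2/3)

Line KN meets LM where the K-coordinate vanishes; zeroing N's K-weight and renormalizing leaves L, M-weights 1/2 : 1/4 → (2/3, 1/3).
So J = (2/3)·L + (1/3)·M = (8/3, 2/3).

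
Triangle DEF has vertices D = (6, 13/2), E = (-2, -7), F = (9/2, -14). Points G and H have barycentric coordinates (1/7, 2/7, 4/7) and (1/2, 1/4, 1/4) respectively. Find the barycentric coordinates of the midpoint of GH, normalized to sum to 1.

(9/28, 15/56, 23/56)

Since both coordinate triples sum to 1, the midpoint's barycentrics are the componentwise average.
(1/7+1/2)/2 = 9/28; similarly 15/56 and 23/56.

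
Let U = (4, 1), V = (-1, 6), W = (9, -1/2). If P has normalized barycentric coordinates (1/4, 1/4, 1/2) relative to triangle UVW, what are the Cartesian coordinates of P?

P = (1/4)·U + (1/4)·V + (1/2)·W.
x-coordinate: (1/4)·4 + (1/4)·(-1) + (1/2)·9 = 21/4.
y-coordinate: (1/4)·1 + (1/4)·6 + (1/2)·(-1/2) = 3/2.

(21/4, 3/2)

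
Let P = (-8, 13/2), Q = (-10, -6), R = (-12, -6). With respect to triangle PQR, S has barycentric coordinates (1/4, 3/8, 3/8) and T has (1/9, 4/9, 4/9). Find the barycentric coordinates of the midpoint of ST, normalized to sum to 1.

(13/72, 59/144, 59/144)

Since both coordinate triples sum to 1, the midpoint's barycentrics are the componentwise average.
(1/4+1/9)/2 = 13/72; similarly 59/144 and 59/144.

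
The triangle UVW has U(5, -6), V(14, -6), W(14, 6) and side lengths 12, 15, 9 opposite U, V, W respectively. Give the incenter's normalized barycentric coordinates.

The incenter has barycentric coordinates proportional to the opposite side lengths: (12 : 15 : 9).
Normalizing by 12+15+9 = 36 gives (1/3, 5/12, 1/4).

(1/3, 5/12, 1/4)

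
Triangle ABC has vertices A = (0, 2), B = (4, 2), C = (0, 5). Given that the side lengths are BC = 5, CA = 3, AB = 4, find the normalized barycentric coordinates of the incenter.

(5/12, 1/4, 1/3)

The incenter has barycentric coordinates proportional to the opposite side lengths: (5 : 3 : 4).
Normalizing by 5+3+4 = 12 gives (5/12, 1/4, 1/3).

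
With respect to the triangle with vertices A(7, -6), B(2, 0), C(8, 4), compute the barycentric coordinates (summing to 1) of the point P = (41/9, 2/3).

(1/9, 5/9, 1/3)

Signed area of the reference triangle: [ABC] = ½·(7·(0−4) + 2·(4−(-6)) + 8·(-6−0)) = ½·(-28 + 20 − 48) = -28.
[PBC] = ½·((41/9)·(0−4) + 2·(4−(2/3)) + 8·(2/3−0)) = ½·(-164/9 + 20/3 + 16/3) = -28/9, so the A-coordinate is (-28/9)/(-28) = 1/9.
[APC] = ½·(7·(2/3−4) + (41/9)·(4−(-6)) + 8·(-6−(2/3))) = ½·(-70/3 + 410/9 − 160/3) = -140/9, so the B-coordinate is 5/9.
[ABP] = ½·(7·(0−(2/3)) + 2·(2/3−(-6)) + (41/9)·(-6−0)) = ½·(-14/3 + 40/3 − 82/3) = -28/3, so the C-coordinate is 1/3.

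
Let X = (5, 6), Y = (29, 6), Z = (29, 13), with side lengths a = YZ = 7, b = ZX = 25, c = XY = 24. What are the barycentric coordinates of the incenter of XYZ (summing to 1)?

The incenter has barycentric coordinates proportional to the opposite side lengths: (7 : 25 : 24).
Normalizing by 7+25+24 = 56 gives (1/8, 25/56, 3/7).

(1/8, 25/56, 3/7)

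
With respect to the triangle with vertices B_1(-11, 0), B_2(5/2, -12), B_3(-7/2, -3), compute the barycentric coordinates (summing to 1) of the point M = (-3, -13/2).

(1/3, 1/2, 1/6)

Signed area of the reference triangle: [B_1B_2B_3] = ½·((-11)·(-12−(-3)) + (5/2)·(-3−0) + (-7/2)·(0−(-12))) = ½·(99 − 15/2 − 42) = 99/4.
[MB_2B_3] = ½·((-3)·(-12−(-3)) + (5/2)·(-3−(-13/2)) + (-7/2)·(-13/2−(-12))) = ½·(27 + 35/4 − 77/4) = 33/4, so the B_1-coordinate is (33/4)/(99/4) = 1/3.
[B_1MB_3] = ½·((-11)·(-13/2−(-3)) + (-3)·(-3−0) + (-7/2)·(0−(-13/2))) = ½·(77/2 + 9 − 91/4) = 99/8, so the B_2-coordinate is 1/2.
[B_1B_2M] = ½·((-11)·(-12−(-13/2)) + (5/2)·(-13/2−0) + (-3)·(0−(-12))) = ½·(121/2 − 65/4 − 36) = 33/8, so the B_3-coordinate is 1/6.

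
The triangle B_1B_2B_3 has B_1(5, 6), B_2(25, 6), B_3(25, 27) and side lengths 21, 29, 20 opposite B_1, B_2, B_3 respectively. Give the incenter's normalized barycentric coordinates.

(3/10, 29/70, 2/7)

The incenter has barycentric coordinates proportional to the opposite side lengths: (21 : 29 : 20).
Normalizing by 21+29+20 = 70 gives (3/10, 29/70, 2/7).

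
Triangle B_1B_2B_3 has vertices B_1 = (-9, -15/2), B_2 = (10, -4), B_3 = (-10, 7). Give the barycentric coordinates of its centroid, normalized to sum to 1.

The centroid is the average of the vertices, so each weight is 1/3.

(1/3, 1/3, 1/3)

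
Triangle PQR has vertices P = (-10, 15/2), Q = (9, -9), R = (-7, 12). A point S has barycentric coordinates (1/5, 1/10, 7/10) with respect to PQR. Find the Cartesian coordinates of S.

S = (1/5)·P + (1/10)·Q + (7/10)·R.
x-coordinate: (1/5)·(-10) + (1/10)·9 + (7/10)·(-7) = -6.
y-coordinate: (1/5)·(15/2) + (1/10)·(-9) + (7/10)·12 = 9.

(-6, 9)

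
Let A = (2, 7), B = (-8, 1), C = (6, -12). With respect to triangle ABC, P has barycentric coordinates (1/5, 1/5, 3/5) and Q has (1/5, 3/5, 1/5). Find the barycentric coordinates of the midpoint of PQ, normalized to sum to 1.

Since both coordinate triples sum to 1, the midpoint's barycentrics are the componentwise average.
(1/5+1/5)/2 = 1/5; similarly 2/5 and 2/5.

(1/5, 2/5, 2/5)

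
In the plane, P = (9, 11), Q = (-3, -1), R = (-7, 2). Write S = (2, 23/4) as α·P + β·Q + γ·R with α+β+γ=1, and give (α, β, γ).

Signed area of the reference triangle: [PQR] = ½·(9·(-1−2) + (-3)·(2−11) + (-7)·(11−(-1))) = ½·(-27 + 27 − 84) = -42.
[SQR] = ½·(2·(-1−2) + (-3)·(2−(23/4)) + (-7)·(23/4−(-1))) = ½·(-6 + 45/4 − 189/4) = -21, so the P-coordinate is (-21)/(-42) = 1/2.
[PSR] = ½·(9·(23/4−2) + 2·(2−11) + (-7)·(11−(23/4))) = ½·(135/4 − 18 − 147/4) = -21/2, so the Q-coordinate is 1/4.
[PQS] = ½·(9·(-1−(23/4)) + (-3)·(23/4−11) + 2·(11−(-1))) = ½·(-243/4 + 63/4 + 24) = -21/2, so the R-coordinate is 1/4.

(1/2, 1/4, 1/4)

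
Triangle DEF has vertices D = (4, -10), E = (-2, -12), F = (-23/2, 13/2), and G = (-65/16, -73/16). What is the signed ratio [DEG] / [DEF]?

[DEF] = ½·(4·(-12−(13/2)) + (-2)·(13/2−(-10)) + (-23/2)·(-10−(-12))) = ½·(-74 − 33 − 23) = -65.
[DEG] = ½·(4·(-12−(-73/16)) + (-2)·(-73/16−(-10)) + (-65/16)·(-10−(-12))) = ½·(-119/4 − 87/8 − 65/8) = -195/8, so the ratio is (-195/8)/(-65) = 3/8.

3/8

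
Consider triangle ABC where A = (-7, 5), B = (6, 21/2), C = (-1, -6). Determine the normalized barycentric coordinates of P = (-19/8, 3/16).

Signed area of the reference triangle: [ABC] = ½·((-7)·(21/2−(-6)) + 6·(-6−5) + (-1)·(5−(21/2))) = ½·(-231/2 − 66 + 11/2) = -88.
[PBC] = ½·((-19/8)·(21/2−(-6)) + 6·(-6−(3/16)) + (-1)·(3/16−(21/2))) = ½·(-627/16 − 297/8 + 165/16) = -33, so the A-coordinate is (-33)/(-88) = 3/8.
[APC] = ½·((-7)·(3/16−(-6)) + (-19/8)·(-6−5) + (-1)·(5−(3/16))) = ½·(-693/16 + 209/8 − 77/16) = -11, so the B-coordinate is 1/8.
[ABP] = ½·((-7)·(21/2−(3/16)) + 6·(3/16−5) + (-19/8)·(5−(21/2))) = ½·(-1155/16 − 231/8 + 209/16) = -44, so the C-coordinate is 1/2.
Check: 3/8 + 1/8 + 1/2 = 1.

(3/8, 1/8, 1/2)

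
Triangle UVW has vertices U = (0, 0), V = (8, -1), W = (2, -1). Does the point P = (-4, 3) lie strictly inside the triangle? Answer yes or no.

no

Barycentric coordinates of P: (4, 1/3, -10/3).
The three coordinates are positive, positive, negative; a point is interior exactly when all three are positive.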